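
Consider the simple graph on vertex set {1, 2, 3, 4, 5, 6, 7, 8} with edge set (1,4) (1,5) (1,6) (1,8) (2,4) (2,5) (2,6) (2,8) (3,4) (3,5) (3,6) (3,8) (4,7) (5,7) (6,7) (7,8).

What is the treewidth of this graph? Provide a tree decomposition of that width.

Treewidth 4.
One optimal decomposition is:
Bags: B1 = {1, 2, 3, 5, 7}  B2 = {1, 2, 3, 7, 8}  B3 = {1, 2, 3, 4, 7}  B4 = {1, 2, 3, 6, 7}
Tree: B1–B2, B2–B3, B3–B4

Each bag holds 5 vertices, so the decomposition has width 4, which upper-bounds the treewidth. For the lower bound: the 5 vertex sets {2,5}, {3,8}, {4,7}, {1}, {6} are disjoint, each induces a connected subgraph, and every pair is joined by at least one edge of G. Contracting each set to a single vertex therefore yields K_{5} as a minor, and since treewidth is minor-monotone, tw(G) ≥ tw(K_{5}) = 4. Hence tw(G) = 4 exactly.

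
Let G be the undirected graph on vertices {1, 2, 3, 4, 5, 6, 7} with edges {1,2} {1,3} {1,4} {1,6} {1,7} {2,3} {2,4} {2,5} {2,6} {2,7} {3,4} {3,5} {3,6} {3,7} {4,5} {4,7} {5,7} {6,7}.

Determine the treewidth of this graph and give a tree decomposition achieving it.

Each bag holds 5 vertices, so the decomposition has width 4, which upper-bounds the treewidth. For the lower bound, the 5 vertices {1, 2, 3, 4, 7} are pairwise adjacent, and any tree decomposition puts a clique entirely inside one bag — forcing width ≥ 4. Hence tw(G) = 4 exactly.

Treewidth 4.
One optimal decomposition is:
Bags: B1 = {2, 3, 4, 5, 7}  B2 = {1, 2, 3, 4, 7}  B3 = {1, 2, 3, 6, 7}
Tree: B1–B2, B2–B3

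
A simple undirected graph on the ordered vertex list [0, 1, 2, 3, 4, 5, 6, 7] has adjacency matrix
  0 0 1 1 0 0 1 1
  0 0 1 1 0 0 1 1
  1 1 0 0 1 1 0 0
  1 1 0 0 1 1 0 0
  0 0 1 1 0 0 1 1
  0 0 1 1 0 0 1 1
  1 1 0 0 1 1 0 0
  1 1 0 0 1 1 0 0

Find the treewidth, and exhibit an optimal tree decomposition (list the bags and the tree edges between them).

Treewidth 4.
Bags: B1 = {2, 3, 4, 6, 7}  B2 = {1, 2, 3, 6, 7}  B3 = {2, 3, 5, 6, 7}  B4 = {0, 2, 3, 6, 7}
Tree: B1–B2, B2–B3, B3–B4

Every bag has size at most 5, so the width is 5 − 1 = 4 and tw(G) ≤ 4. For the lower bound: the 5 vertex sets {4,6}, {1,7}, {3,5}, {2}, {0} are disjoint, each induces a connected subgraph, and every pair is joined by at least one edge of G. Contracting each set to a single vertex therefore yields K_{5} as a minor, and since treewidth is minor-monotone, tw(G) ≥ tw(K_{5}) = 4. The upper and lower bounds meet at 4, so that is the treewidth.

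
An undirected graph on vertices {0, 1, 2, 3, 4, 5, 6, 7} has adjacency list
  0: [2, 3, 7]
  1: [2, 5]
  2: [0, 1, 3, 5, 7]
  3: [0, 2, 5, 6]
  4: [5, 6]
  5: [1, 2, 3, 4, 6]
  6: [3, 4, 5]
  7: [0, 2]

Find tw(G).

2

A width-2 tree decomposition is:
Bags: B1 = {1, 2, 5}  B2 = {2, 3, 5}  B3 = {0, 2, 3}  B4 = {0, 2, 7}  B5 = {3, 5, 6}  B6 = {4, 5, 6}
Tree: B1–B2, B2–B3, B3–B4, B2–B5, B5–B6
The largest bag has 3 vertices, giving width 2; this decomposition certifies tw(G) ≤ 2. For the lower bound, the 3 vertices {0, 2, 3} are pairwise adjacent, and any tree decomposition puts a clique entirely inside one bag — forcing width ≥ 2. The upper and lower bounds meet at 2, so that is the treewidth.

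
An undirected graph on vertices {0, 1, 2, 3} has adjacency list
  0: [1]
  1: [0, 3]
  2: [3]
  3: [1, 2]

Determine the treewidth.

1

A width-1 tree decomposition is:
Bags: B1 = {2, 3}  B2 = {1, 3}  B3 = {0, 1}
Tree: B1–B2, B2–B3
The largest bag has 2 vertices, giving width 1; this decomposition certifies tw(G) ≤ 1. Any graph with an edge has treewidth ≥ 1, and G has the edge 3–2. Hence tw(G) = 1 exactly.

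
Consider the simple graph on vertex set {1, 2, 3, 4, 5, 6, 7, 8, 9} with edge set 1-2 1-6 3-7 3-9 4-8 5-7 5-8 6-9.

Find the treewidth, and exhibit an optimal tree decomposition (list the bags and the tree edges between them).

Treewidth 1.
One optimal decomposition is:
Bags: B1 = {1, 2}  B2 = {1, 6}  B3 = {6, 9}  B4 = {3, 9}  B5 = {3, 7}  B6 = {5, 7}  B7 = {5, 8}  B8 = {4, 8}
Tree: B1–B2, B2–B3, B3–B4, B4–B5, B5–B6, B6–B7, B7–B8

Every bag has size at most 2, so the width is 2 − 1 = 1 and tw(G) ≤ 1. G has an edge, so its treewidth is at least 1. Combining the bounds, tw(G) = 1.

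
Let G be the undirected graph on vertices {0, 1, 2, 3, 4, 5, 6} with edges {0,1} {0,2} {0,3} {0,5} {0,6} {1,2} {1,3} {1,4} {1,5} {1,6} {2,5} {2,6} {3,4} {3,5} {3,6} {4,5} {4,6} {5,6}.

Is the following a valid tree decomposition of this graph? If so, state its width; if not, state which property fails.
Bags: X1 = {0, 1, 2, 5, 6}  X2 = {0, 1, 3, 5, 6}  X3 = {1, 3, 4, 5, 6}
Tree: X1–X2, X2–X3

Yes; width 4.

Vertex coverage: the bags together contain {0, 1, 2, 3, 4, 5, 6}, the full vertex set. Edge coverage: each edge of G has both endpoints in at least one bag. Running intersection: for every vertex, the bags containing it form a connected subtree. All three properties hold, so this is a valid tree decomposition of width max|bag| − 1 = 4, and hence tw(G) ≤ 4.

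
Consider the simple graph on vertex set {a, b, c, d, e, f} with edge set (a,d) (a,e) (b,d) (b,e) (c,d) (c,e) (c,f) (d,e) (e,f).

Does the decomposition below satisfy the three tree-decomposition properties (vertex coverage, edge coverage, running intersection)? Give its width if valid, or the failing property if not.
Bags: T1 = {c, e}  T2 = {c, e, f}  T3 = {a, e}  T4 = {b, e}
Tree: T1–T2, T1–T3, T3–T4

A tree decomposition must satisfy three properties: every vertex lies in some bag; for every edge, both endpoints lie together in some bag; and for every vertex, the bags containing it form a connected subtree. Here vertex d appears in no bag, so the decomposition is invalid.

No — vertex d appears in no bag.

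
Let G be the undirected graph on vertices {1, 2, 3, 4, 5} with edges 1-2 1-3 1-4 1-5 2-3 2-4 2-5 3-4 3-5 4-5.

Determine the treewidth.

4

A width-4 tree decomposition is:
Bags: B1 = {1, 2, 3, 4, 5}
Tree: (single bag)
With just one bag of size 5, the width is 5 − 1 = 4, so tw(G) ≤ 4. On the other hand G contains the 5-clique {1, 2, 3, 4, 5}. A clique must lie in a single bag of any decomposition, so no decomposition can have width below 4. Therefore the treewidth is 4.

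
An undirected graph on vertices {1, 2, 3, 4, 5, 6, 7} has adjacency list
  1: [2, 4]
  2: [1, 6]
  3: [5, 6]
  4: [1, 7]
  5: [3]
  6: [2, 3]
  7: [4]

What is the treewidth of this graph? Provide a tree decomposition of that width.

Treewidth 1.
One such decomposition:
Bags: B1 = {3, 5}  B2 = {3, 6}  B3 = {2, 6}  B4 = {1, 2}  B5 = {1, 4}  B6 = {4, 7}
Tree: B1–B2, B2–B3, B3–B4, B4–B5, B5–B6

Every bag has size at most 2, so the width is 2 − 1 = 1 and tw(G) ≤ 1. Since G has at least one edge (e.g. 5–3), it is not an edgeless graph, so tw(G) ≥ 1. The upper and lower bounds meet at 1, so that is the treewidth.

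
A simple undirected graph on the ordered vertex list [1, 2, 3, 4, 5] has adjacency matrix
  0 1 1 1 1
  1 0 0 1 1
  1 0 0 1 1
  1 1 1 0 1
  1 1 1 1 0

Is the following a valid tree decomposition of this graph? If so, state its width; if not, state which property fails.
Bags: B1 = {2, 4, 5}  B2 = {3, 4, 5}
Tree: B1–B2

No — vertex 1 appears in no bag.

A tree decomposition must satisfy three properties: every vertex lies in some bag; for every edge, both endpoints lie together in some bag; and for every vertex, the bags containing it form a connected subtree. Here vertex 1 appears in no bag, so the decomposition is invalid.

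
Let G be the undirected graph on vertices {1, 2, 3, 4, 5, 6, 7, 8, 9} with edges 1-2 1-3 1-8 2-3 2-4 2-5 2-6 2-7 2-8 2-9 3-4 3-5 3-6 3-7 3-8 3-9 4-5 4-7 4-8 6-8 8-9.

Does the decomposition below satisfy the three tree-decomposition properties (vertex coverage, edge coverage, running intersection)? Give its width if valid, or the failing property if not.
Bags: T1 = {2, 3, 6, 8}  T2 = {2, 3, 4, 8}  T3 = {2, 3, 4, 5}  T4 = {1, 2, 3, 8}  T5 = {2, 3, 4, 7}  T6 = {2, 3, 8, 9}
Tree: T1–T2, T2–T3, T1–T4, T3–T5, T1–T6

Every vertex of G appears in some bag (union = {1, 2, 3, 4, 5, 6, 7, 8, 9}); every edge is covered by a bag; and for each vertex v the set of bags containing v is connected in the bag tree. The decomposition is therefore valid. The largest bag has 4 vertices, so the width is 3.

Yes; width 3.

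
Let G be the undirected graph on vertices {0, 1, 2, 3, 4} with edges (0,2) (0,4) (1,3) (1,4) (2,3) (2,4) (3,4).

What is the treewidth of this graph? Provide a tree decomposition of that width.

Treewidth 2.
Bags: B1 = {1, 3, 4}  B2 = {2, 3, 4}  B3 = {0, 2, 4}
Tree: B1–B2, B2–B3

Each bag holds 3 vertices, so the decomposition has width 2, which upper-bounds the treewidth. On the other hand G contains the 3-clique {1, 3, 4}. A clique must lie in a single bag of any decomposition, so no decomposition can have width below 2. Combining the bounds, tw(G) = 2.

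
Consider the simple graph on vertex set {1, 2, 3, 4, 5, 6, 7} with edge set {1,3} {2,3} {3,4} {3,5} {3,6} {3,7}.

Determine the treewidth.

A width-1 tree decomposition is:
Bags: B1 = {3, 6}  B2 = {3, 5}  B3 = {3, 4}  B4 = {2, 3}  B5 = {1, 3}  B6 = {3, 7}
Tree: B1–B2, B2–B3, B1–B4, B2–B5, B5–B6
The largest bag has 2 vertices, giving width 1; this decomposition certifies tw(G) ≤ 1. Since G has at least one edge (e.g. 6–3), it is not an edgeless graph, so tw(G) ≥ 1. The upper and lower bounds meet at 1, so that is the treewidth.

1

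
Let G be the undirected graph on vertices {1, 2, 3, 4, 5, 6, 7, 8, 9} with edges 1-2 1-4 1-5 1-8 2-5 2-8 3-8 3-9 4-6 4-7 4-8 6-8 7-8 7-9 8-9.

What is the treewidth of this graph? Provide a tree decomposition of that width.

Treewidth 2.
One optimal decomposition is:
Bags: B1 = {7, 8, 9}  B2 = {4, 7, 8}  B3 = {1, 4, 8}  B4 = {1, 2, 8}  B5 = {3, 8, 9}  B6 = {4, 6, 8}  B7 = {1, 2, 5}
Tree: B1–B2, B2–B3, B3–B4, B1–B5, B2–B6, B4–B7

The largest bag has 3 vertices, giving width 2; this decomposition certifies tw(G) ≤ 2. Conversely, {3, 8, 9} is a clique of size 3, and the vertices of any clique must share a bag in every tree decomposition; so some bag has ≥ 3 vertices and tw(G) ≥ 2. Hence tw(G) = 2 exactly.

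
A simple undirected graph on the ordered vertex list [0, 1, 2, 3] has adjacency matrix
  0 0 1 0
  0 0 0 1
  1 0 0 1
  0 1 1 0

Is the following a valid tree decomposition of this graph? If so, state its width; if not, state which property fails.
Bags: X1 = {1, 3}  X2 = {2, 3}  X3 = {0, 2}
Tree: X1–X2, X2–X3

Every vertex of G appears in some bag (union = {0, 1, 2, 3}); every edge is covered by a bag; and for each vertex v the set of bags containing v is connected in the bag tree. The decomposition is therefore valid. The largest bag has 2 vertices, so the width is 1.

Yes; width 1.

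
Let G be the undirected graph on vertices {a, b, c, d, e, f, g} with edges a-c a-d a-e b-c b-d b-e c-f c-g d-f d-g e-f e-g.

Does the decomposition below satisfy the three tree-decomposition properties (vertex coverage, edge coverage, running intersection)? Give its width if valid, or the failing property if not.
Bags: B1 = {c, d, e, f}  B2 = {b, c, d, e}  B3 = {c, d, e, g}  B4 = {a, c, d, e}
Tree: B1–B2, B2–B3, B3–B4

Yes; width 3.

Every vertex of G appears in some bag (union = {a, b, c, d, e, f, g}); every edge is covered by a bag; and for each vertex v the set of bags containing v is connected in the bag tree. The decomposition is therefore valid. The largest bag has 4 vertices, so the width is 3.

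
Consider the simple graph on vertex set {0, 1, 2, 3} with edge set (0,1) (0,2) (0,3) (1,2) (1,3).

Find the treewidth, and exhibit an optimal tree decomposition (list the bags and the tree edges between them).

Treewidth 2.
One optimal decomposition is:
Bags: B1 = {0, 1, 2}  B2 = {0, 1, 3}
Tree: B1–B2

Each bag holds 3 vertices, so the decomposition has width 2, which upper-bounds the treewidth. On the other hand G contains the 3-clique {0, 1, 2}. A clique must lie in a single bag of any decomposition, so no decomposition can have width below 2. Hence tw(G) = 2 exactly.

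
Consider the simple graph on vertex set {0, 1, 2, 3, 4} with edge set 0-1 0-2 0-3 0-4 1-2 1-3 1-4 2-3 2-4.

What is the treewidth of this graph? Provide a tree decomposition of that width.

Each bag holds 4 vertices, so the decomposition has width 3, which upper-bounds the treewidth. For the lower bound, the 4 vertices {0, 1, 2, 3} are pairwise adjacent, and any tree decomposition puts a clique entirely inside one bag — forcing width ≥ 3. Therefore the treewidth is 3.

Treewidth 3.
One such decomposition:
Bags: B1 = {0, 1, 2, 3}  B2 = {0, 1, 2, 4}
Tree: B1–B2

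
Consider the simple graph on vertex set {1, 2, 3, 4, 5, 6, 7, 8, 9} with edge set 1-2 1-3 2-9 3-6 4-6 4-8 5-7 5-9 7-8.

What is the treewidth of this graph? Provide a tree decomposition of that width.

Each bag holds 3 vertices, so the decomposition has width 2, which upper-bounds the treewidth. For the lower bound, G contains the cycle 5–7–8–4–6–3–1–2–9–5, so G is not a forest; only forests have treewidth ≤ 1, hence tw(G) ≥ 2. Therefore the treewidth is 2.

Treewidth 2.
One such decomposition:
Bags: B1 = {5, 7, 8}  B2 = {4, 5, 8}  B3 = {4, 5, 6}  B4 = {3, 5, 6}  B5 = {1, 3, 5}  B6 = {1, 2, 5}  B7 = {2, 5, 9}
Tree: B1–B2, B2–B3, B3–B4, B4–B5, B5–B6, B6–B7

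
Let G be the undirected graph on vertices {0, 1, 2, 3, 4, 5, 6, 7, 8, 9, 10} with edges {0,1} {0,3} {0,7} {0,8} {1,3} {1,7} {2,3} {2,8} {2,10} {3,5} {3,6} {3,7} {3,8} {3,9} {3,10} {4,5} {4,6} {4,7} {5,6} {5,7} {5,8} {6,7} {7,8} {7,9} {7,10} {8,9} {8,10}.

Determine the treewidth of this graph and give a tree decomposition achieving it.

The largest bag has 4 vertices, giving width 3; this decomposition certifies tw(G) ≤ 3. On the other hand G contains the 4-clique {2, 3, 8, 10}. A clique must lie in a single bag of any decomposition, so no decomposition can have width below 3. Therefore the treewidth is 3.

Treewidth 3.
One optimal decomposition is:
Bags: B1 = {0, 3, 7, 8}  B2 = {3, 7, 8, 9}  B3 = {3, 5, 7, 8}  B4 = {0, 1, 3, 7}  B5 = {3, 5, 6, 7}  B6 = {3, 7, 8, 10}  B7 = {4, 5, 6, 7}  B8 = {2, 3, 8, 10}
Tree: B1–B2, B2–B3, B1–B4, B3–B5, B2–B6, B5–B7, B6–B8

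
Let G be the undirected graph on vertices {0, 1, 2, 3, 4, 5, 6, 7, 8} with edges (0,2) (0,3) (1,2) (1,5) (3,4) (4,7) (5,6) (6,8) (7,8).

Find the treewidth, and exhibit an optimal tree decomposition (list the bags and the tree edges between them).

Each bag holds 3 vertices, so the decomposition has width 2, which upper-bounds the treewidth. The edges 0–3–4–7–8–6–5–1–2–0 form a cycle, so G is not a tree and its treewidth is at least 2. The upper and lower bounds meet at 2, so that is the treewidth.

Treewidth 2.
One such decomposition:
Bags: B1 = {0, 3, 4}  B2 = {0, 4, 7}  B3 = {0, 7, 8}  B4 = {0, 6, 8}  B5 = {0, 5, 6}  B6 = {0, 1, 5}  B7 = {0, 1, 2}
Tree: B1–B2, B2–B3, B3–B4, B4–B5, B5–B6, B6–B7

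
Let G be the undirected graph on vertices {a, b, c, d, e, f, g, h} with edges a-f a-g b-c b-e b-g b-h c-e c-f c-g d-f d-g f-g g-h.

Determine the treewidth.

2

A width-2 tree decomposition is:
Bags: B1 = {b, c, e}  B2 = {b, c, g}  B3 = {b, g, h}  B4 = {c, f, g}  B5 = {d, f, g}  B6 = {a, f, g}
Tree: B1–B2, B2–B3, B2–B4, B4–B5, B5–B6
The largest bag has 3 vertices, giving width 2; this decomposition certifies tw(G) ≤ 2. Conversely, {b, g, h} is a clique of size 3, and the vertices of any clique must share a bag in every tree decomposition; so some bag has ≥ 3 vertices and tw(G) ≥ 2. The upper and lower bounds meet at 2, so that is the treewidth.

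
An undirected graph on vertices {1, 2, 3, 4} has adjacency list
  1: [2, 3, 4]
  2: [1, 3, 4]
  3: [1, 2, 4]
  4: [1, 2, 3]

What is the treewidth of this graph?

A width-3 tree decomposition is:
Bags: B1 = {1, 2, 3, 4}
Tree: (single bag)
With just one bag of size 4, the width is 4 − 1 = 3, so tw(G) ≤ 3. On the other hand G contains the 4-clique {1, 2, 3, 4}. A clique must lie in a single bag of any decomposition, so no decomposition can have width below 3. Therefore the treewidth is 3.

3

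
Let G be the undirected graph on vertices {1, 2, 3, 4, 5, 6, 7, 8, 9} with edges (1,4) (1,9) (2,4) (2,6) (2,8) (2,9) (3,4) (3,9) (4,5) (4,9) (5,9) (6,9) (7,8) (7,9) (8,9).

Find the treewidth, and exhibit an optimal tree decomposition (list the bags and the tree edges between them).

Treewidth 2.
Bags: B1 = {2, 4, 9}  B2 = {3, 4, 9}  B3 = {4, 5, 9}  B4 = {2, 8, 9}  B5 = {1, 4, 9}  B6 = {2, 6, 9}  B7 = {7, 8, 9}
Tree: B1–B2, B2–B3, B1–B4, B2–B5, B1–B6, B4–B7

The largest bag has 3 vertices, giving width 2; this decomposition certifies tw(G) ≤ 2. For the lower bound, the 3 vertices {2, 8, 9} are pairwise adjacent, and any tree decomposition puts a clique entirely inside one bag — forcing width ≥ 2. The upper and lower bounds meet at 2, so that is the treewidth.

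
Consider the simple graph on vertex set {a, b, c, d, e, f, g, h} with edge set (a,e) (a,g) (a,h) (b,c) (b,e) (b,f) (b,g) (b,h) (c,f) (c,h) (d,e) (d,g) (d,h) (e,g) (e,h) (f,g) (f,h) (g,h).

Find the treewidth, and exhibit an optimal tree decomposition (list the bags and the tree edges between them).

Every bag has size at most 4, so the width is 4 − 1 = 3 and tw(G) ≤ 3. Conversely, {d, e, g, h} is a clique of size 4, and the vertices of any clique must share a bag in every tree decomposition; so some bag has ≥ 4 vertices and tw(G) ≥ 3. Hence tw(G) = 3 exactly.

Treewidth 3.
One such decomposition:
Bags: B1 = {b, f, g, h}  B2 = {b, e, g, h}  B3 = {b, c, f, h}  B4 = {a, e, g, h}  B5 = {d, e, g, h}
Tree: B1–B2, B1–B3, B2–B4, B4–B5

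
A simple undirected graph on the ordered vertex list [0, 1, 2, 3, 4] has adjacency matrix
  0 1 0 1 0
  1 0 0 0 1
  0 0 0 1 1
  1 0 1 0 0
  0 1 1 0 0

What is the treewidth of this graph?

A width-2 tree decomposition is:
Bags: B1 = {0, 2, 3}  B2 = {0, 2, 4}  B3 = {0, 1, 4}
Tree: B1–B2, B2–B3
The largest bag has 3 vertices, giving width 2; this decomposition certifies tw(G) ≤ 2. Since 0–3–2–4–1–0 is a cycle in G, G is not acyclic. Forests are exactly the graphs of treewidth ≤ 1, so tw(G) ≥ 2. Combining the bounds, tw(G) = 2.

2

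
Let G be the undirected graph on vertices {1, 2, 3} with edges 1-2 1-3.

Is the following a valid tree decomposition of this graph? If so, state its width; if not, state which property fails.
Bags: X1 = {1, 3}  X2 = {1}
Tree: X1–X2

No — vertex 2 appears in no bag.

A tree decomposition must satisfy three properties: every vertex lies in some bag; for every edge, both endpoints lie together in some bag; and for every vertex, the bags containing it form a connected subtree. Here vertex 2 appears in no bag, so the decomposition is invalid.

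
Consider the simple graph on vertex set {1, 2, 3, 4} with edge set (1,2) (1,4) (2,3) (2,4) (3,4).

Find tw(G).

2

A width-2 tree decomposition is:
Bags: B1 = {2, 3, 4}  B2 = {1, 2, 4}
Tree: B1–B2
Each bag holds 3 vertices, so the decomposition has width 2, which upper-bounds the treewidth. On the other hand G contains the 3-clique {1, 2, 4}. A clique must lie in a single bag of any decomposition, so no decomposition can have width below 2. Therefore the treewidth is 2.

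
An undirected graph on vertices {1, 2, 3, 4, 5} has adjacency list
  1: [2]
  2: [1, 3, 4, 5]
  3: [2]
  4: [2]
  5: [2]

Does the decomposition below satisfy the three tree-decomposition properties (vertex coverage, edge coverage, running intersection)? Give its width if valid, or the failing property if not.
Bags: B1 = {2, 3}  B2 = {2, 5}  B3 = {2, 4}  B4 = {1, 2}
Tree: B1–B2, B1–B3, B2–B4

Vertex coverage: the bags together contain {1, 2, 3, 4, 5}, the full vertex set. Edge coverage: each edge of G has both endpoints in at least one bag. Running intersection: for every vertex, the bags containing it form a connected subtree. All three properties hold, so this is a valid tree decomposition of width max|bag| − 1 = 1, and hence tw(G) ≤ 1.

Yes; width 1.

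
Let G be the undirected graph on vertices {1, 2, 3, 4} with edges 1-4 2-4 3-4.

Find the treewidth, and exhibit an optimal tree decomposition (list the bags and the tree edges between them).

Treewidth 1.
Bags: B1 = {1, 4}  B2 = {2, 4}  B3 = {3, 4}
Tree: B1–B2, B1–B3

Each bag holds 2 vertices, so the decomposition has width 1, which upper-bounds the treewidth. Any graph with an edge has treewidth ≥ 1, and G has the edge 1–4. Therefore the treewidth is 1.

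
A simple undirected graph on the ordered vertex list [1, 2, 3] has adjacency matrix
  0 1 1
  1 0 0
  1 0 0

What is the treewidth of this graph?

1

A width-1 tree decomposition is:
Bags: B1 = {1, 2}  B2 = {1, 3}
Tree: B1–B2
Every bag has size at most 2, so the width is 2 − 1 = 1 and tw(G) ≤ 1. G has an edge, so its treewidth is at least 1. The upper and lower bounds meet at 1, so that is the treewidth.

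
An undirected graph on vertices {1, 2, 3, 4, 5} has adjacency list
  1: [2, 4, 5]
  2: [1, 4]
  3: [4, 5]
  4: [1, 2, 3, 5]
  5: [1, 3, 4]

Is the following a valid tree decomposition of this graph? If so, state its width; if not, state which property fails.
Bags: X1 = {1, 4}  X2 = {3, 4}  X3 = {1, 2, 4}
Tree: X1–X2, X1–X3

A tree decomposition must satisfy three properties: every vertex lies in some bag; for every edge, both endpoints lie together in some bag; and for every vertex, the bags containing it form a connected subtree. Here vertex 5 appears in no bag, so the decomposition is invalid.

No — vertex 5 appears in no bag.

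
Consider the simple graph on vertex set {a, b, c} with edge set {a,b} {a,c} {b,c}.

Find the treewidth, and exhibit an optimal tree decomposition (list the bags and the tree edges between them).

A single bag containing all 3 vertices is trivially a valid decomposition of width 2. On the other hand G contains the 3-clique {a, b, c}. A clique must lie in a single bag of any decomposition, so no decomposition can have width below 2. The upper and lower bounds meet at 2, so that is the treewidth.

Treewidth 2.
Bags: B1 = {a, b, c}
Tree: (single bag)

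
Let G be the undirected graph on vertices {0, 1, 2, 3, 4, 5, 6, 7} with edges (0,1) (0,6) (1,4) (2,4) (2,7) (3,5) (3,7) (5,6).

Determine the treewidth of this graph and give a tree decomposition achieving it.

The largest bag has 3 vertices, giving width 2; this decomposition certifies tw(G) ≤ 2. For the lower bound, G contains the cycle 5–3–7–2–4–1–0–6–5, so G is not a forest; only forests have treewidth ≤ 1, hence tw(G) ≥ 2. Combining the bounds, tw(G) = 2.

Treewidth 2.
One such decomposition:
Bags: B1 = {3, 5, 7}  B2 = {2, 5, 7}  B3 = {2, 4, 5}  B4 = {1, 4, 5}  B5 = {0, 1, 5}  B6 = {0, 5, 6}
Tree: B1–B2, B2–B3, B3–B4, B4–B5, B5–B6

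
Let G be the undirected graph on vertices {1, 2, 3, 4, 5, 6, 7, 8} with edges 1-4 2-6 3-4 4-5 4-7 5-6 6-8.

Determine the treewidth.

1

A width-1 tree decomposition is:
Bags: B1 = {4, 5}  B2 = {5, 6}  B3 = {6, 8}  B4 = {3, 4}  B5 = {1, 4}  B6 = {4, 7}  B7 = {2, 6}
Tree: B1–B2, B2–B3, B1–B4, B1–B5, B5–B6, B3–B7
Every bag has size at most 2, so the width is 2 − 1 = 1 and tw(G) ≤ 1. Since G has at least one edge (e.g. 4–5), it is not an edgeless graph, so tw(G) ≥ 1. Hence tw(G) = 1 exactly.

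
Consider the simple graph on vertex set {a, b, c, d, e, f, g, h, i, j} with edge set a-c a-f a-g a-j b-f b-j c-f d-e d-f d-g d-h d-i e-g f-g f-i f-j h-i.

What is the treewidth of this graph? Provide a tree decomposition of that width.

Treewidth 2.
One such decomposition:
Bags: B1 = {d, f, g}  B2 = {a, f, g}  B3 = {d, e, g}  B4 = {d, f, i}  B5 = {a, f, j}  B6 = {d, h, i}  B7 = {b, f, j}  B8 = {a, c, f}
Tree: B1–B2, B1–B3, B1–B4, B2–B5, B4–B6, B5–B7, B2–B8

The largest bag has 3 vertices, giving width 2; this decomposition certifies tw(G) ≤ 2. For the lower bound, the 3 vertices {d, e, g} are pairwise adjacent, and any tree decomposition puts a clique entirely inside one bag — forcing width ≥ 2. Combining the bounds, tw(G) = 2.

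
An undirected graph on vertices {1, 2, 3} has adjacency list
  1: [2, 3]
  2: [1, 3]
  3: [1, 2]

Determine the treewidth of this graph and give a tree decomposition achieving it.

Treewidth 2.
Bags: B1 = {1, 2, 3}
Tree: (single bag)

With just one bag of size 3, the width is 3 − 1 = 2, so tw(G) ≤ 2. On the other hand G contains the 3-clique {1, 2, 3}. A clique must lie in a single bag of any decomposition, so no decomposition can have width below 2. Combining the bounds, tw(G) = 2.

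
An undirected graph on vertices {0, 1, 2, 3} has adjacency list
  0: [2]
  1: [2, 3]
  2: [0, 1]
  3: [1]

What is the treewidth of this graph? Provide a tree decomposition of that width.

Treewidth 1.
One such decomposition:
Bags: B1 = {1, 3}  B2 = {1, 2}  B3 = {0, 2}
Tree: B1–B2, B2–B3

The largest bag has 2 vertices, giving width 1; this decomposition certifies tw(G) ≤ 1. Any graph with an edge has treewidth ≥ 1, and G has the edge 1–3. Hence tw(G) = 1 exactly.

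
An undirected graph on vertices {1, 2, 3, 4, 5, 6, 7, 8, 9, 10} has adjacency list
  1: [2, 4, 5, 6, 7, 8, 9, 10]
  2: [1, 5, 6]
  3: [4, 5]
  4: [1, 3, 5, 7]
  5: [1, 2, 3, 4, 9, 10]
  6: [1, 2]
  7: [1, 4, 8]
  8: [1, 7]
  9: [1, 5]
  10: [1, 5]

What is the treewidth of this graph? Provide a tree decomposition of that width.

Treewidth 2.
One optimal decomposition is:
Bags: B1 = {1, 4, 5}  B2 = {1, 4, 7}  B3 = {1, 2, 5}  B4 = {1, 5, 9}  B5 = {3, 4, 5}  B6 = {1, 5, 10}  B7 = {1, 2, 6}  B8 = {1, 7, 8}
Tree: B1–B2, B1–B3, B1–B4, B1–B5, B3–B6, B3–B7, B2–B8

Every bag has size at most 3, so the width is 3 − 1 = 2 and tw(G) ≤ 2. On the other hand G contains the 3-clique {1, 7, 8}. A clique must lie in a single bag of any decomposition, so no decomposition can have width below 2. The upper and lower bounds meet at 2, so that is the treewidth.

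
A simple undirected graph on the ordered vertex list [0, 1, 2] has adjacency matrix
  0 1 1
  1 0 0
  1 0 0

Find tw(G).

1

A width-1 tree decomposition is:
Bags: B1 = {0, 1}  B2 = {0, 2}
Tree: B1–B2
The largest bag has 2 vertices, giving width 1; this decomposition certifies tw(G) ≤ 1. Any graph with an edge has treewidth ≥ 1, and G has the edge 0–1. Hence tw(G) = 1 exactly.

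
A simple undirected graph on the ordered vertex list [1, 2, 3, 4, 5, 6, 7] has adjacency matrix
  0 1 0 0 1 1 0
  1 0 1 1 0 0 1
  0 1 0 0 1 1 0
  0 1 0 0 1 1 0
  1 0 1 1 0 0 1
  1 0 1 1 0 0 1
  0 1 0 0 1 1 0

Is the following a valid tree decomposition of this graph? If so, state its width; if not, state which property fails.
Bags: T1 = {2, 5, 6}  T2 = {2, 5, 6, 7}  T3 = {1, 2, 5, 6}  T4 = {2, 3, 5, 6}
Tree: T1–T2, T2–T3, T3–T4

A tree decomposition must satisfy three properties: every vertex lies in some bag; for every edge, both endpoints lie together in some bag; and for every vertex, the bags containing it form a connected subtree. Here vertex 4 appears in no bag, so the decomposition is invalid.

No — vertex 4 appears in no bag.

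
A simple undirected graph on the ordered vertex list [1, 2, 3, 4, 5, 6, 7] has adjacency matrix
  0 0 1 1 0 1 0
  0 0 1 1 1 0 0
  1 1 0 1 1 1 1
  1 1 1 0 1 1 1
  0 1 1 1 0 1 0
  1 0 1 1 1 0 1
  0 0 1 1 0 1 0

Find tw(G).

3

A width-3 tree decomposition is:
Bags: B1 = {1, 3, 4, 6}  B2 = {3, 4, 5, 6}  B3 = {3, 4, 6, 7}  B4 = {2, 3, 4, 5}
Tree: B1–B2, B1–B3, B2–B4
Each bag holds 4 vertices, so the decomposition has width 3, which upper-bounds the treewidth. On the other hand G contains the 4-clique {2, 3, 4, 5}. A clique must lie in a single bag of any decomposition, so no decomposition can have width below 3. Hence tw(G) = 3 exactly.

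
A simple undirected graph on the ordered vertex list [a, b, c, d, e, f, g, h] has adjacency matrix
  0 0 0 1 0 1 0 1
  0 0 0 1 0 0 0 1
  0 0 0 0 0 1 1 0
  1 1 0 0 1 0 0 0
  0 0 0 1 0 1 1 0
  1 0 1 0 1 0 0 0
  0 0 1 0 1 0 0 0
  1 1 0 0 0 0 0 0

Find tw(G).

2

A width-2 tree decomposition is:
Bags: B1 = {a, b, h}  B2 = {a, b, d}  B3 = {a, d, f}  B4 = {d, e, f}  B5 = {c, e, f}  B6 = {c, e, g}
Tree: B1–B2, B2–B3, B3–B4, B4–B5, B5–B6
The largest bag has 3 vertices, giving width 2; this decomposition certifies tw(G) ≤ 2. Since h–b–d–a–h is a cycle in G, G is not acyclic. Forests are exactly the graphs of treewidth ≤ 1, so tw(G) ≥ 2. Therefore the treewidth is 2.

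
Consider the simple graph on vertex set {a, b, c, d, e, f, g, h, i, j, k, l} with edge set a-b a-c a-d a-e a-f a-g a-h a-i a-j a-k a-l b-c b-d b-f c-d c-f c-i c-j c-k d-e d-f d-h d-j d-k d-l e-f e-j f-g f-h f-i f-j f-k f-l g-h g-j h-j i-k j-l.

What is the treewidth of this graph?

4

A width-4 tree decomposition is:
Bags: B1 = {a, d, f, j, l}  B2 = {a, c, d, f, j}  B3 = {a, c, d, f, k}  B4 = {a, d, f, h, j}  B5 = {a, d, e, f, j}  B6 = {a, b, c, d, f}  B7 = {a, c, f, i, k}  B8 = {a, f, g, h, j}
Tree: B1–B2, B2–B3, B2–B4, B4–B5, B2–B6, B3–B7, B4–B8
Every bag has size at most 5, so the width is 5 − 1 = 4 and tw(G) ≤ 4. For the lower bound, the 5 vertices {a, d, e, f, j} are pairwise adjacent, and any tree decomposition puts a clique entirely inside one bag — forcing width ≥ 4. The upper and lower bounds meet at 4, so that is the treewidth.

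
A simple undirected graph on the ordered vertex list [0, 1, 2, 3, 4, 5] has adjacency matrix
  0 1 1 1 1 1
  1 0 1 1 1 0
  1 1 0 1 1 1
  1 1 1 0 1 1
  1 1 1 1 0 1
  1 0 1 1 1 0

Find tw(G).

4

A width-4 tree decomposition is:
Bags: B1 = {0, 1, 2, 3, 4}  B2 = {0, 2, 3, 4, 5}
Tree: B1–B2
Every bag has size at most 5, so the width is 5 − 1 = 4 and tw(G) ≤ 4. On the other hand G contains the 5-clique {0, 1, 2, 3, 4}. A clique must lie in a single bag of any decomposition, so no decomposition can have width below 4. Combining the bounds, tw(G) = 4.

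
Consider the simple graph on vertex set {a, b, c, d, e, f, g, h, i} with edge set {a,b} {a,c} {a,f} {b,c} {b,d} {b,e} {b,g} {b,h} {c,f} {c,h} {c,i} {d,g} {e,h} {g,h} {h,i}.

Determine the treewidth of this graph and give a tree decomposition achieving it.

Treewidth 2.
One such decomposition:
Bags: B1 = {b, g, h}  B2 = {b, c, h}  B3 = {b, e, h}  B4 = {b, d, g}  B5 = {a, b, c}  B6 = {a, c, f}  B7 = {c, h, i}
Tree: B1–B2, B1–B3, B1–B4, B2–B5, B5–B6, B2–B7

The largest bag has 3 vertices, giving width 2; this decomposition certifies tw(G) ≤ 2. For the lower bound, the 3 vertices {a, c, f} are pairwise adjacent, and any tree decomposition puts a clique entirely inside one bag — forcing width ≥ 2. Hence tw(G) = 2 exactly.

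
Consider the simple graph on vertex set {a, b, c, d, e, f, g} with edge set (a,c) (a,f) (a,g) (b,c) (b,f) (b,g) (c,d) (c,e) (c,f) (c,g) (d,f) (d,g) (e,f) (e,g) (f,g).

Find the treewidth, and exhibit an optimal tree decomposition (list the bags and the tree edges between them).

Treewidth 3.
Bags: B1 = {a, c, f, g}  B2 = {c, d, f, g}  B3 = {b, c, f, g}  B4 = {c, e, f, g}
Tree: B1–B2, B2–B3, B2–B4

Every bag has size at most 4, so the width is 4 − 1 = 3 and tw(G) ≤ 3. Conversely, {c, d, f, g} is a clique of size 4, and the vertices of any clique must share a bag in every tree decomposition; so some bag has ≥ 4 vertices and tw(G) ≥ 3. Hence tw(G) = 3 exactly.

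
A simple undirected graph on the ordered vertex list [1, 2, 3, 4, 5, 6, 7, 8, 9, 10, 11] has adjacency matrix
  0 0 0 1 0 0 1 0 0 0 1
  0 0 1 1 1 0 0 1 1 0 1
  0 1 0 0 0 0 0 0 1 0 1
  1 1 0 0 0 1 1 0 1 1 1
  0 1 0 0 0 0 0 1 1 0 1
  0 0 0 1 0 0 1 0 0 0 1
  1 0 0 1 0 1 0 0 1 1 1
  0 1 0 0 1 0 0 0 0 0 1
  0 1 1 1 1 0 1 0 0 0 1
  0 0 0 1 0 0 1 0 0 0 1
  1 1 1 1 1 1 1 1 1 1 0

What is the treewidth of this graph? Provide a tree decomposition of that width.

Treewidth 3.
Bags: B1 = {2, 3, 9, 11}  B2 = {2, 5, 9, 11}  B3 = {2, 4, 9, 11}  B4 = {4, 7, 9, 11}  B5 = {4, 6, 7, 11}  B6 = {2, 5, 8, 11}  B7 = {1, 4, 7, 11}  B8 = {4, 7, 10, 11}
Tree: B1–B2, B2–B3, B3–B4, B4–B5, B2–B6, B4–B7, B5–B8

Each bag holds 4 vertices, so the decomposition has width 3, which upper-bounds the treewidth. On the other hand G contains the 4-clique {2, 5, 8, 11}. A clique must lie in a single bag of any decomposition, so no decomposition can have width below 3. Hence tw(G) = 3 exactly.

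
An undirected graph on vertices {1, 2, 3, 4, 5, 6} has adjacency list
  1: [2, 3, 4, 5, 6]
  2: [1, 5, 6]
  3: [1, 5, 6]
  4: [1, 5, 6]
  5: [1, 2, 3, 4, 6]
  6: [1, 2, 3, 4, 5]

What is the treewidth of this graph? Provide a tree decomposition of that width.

Treewidth 3.
One optimal decomposition is:
Bags: B1 = {1, 3, 5, 6}  B2 = {1, 2, 5, 6}  B3 = {1, 4, 5, 6}
Tree: B1–B2, B2–B3

Each bag holds 4 vertices, so the decomposition has width 3, which upper-bounds the treewidth. For the lower bound, the 4 vertices {1, 2, 5, 6} are pairwise adjacent, and any tree decomposition puts a clique entirely inside one bag — forcing width ≥ 3. The upper and lower bounds meet at 3, so that is the treewidth.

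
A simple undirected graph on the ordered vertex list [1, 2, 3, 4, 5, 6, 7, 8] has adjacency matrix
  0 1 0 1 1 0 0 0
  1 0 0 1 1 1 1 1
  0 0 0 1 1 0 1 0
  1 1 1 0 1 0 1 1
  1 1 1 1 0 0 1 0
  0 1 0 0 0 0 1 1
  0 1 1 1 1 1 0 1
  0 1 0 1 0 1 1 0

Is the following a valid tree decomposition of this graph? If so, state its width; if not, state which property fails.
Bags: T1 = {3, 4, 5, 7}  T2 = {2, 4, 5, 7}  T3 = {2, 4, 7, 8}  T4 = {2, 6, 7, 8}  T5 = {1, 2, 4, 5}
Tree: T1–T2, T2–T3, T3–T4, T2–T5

Vertex coverage: the bags together contain {1, 2, 3, 4, 5, 6, 7, 8}, the full vertex set. Edge coverage: each edge of G has both endpoints in at least one bag. Running intersection: for every vertex, the bags containing it form a connected subtree. All three properties hold, so this is a valid tree decomposition of width max|bag| − 1 = 3, and hence tw(G) ≤ 3.

Yes; width 3.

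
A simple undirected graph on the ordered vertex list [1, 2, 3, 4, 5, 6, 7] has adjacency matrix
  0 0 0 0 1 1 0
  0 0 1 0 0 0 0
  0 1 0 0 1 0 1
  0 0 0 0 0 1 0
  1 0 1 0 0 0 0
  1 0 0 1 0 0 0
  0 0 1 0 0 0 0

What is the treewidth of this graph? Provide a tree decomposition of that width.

Treewidth 1.
One such decomposition:
Bags: B1 = {1, 5}  B2 = {3, 5}  B3 = {1, 6}  B4 = {4, 6}  B5 = {2, 3}  B6 = {3, 7}
Tree: B1–B2, B1–B3, B3–B4, B2–B5, B2–B6

Every bag has size at most 2, so the width is 2 − 1 = 1 and tw(G) ≤ 1. Since G has at least one edge (e.g. 5–1), it is not an edgeless graph, so tw(G) ≥ 1. Hence tw(G) = 1 exactly.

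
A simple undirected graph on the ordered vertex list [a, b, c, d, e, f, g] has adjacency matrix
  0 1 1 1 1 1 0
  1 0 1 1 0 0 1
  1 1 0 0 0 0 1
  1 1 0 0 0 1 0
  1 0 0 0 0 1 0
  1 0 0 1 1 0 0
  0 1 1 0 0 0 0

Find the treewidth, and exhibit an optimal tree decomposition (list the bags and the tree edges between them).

Treewidth 2.
One such decomposition:
Bags: B1 = {a, e, f}  B2 = {a, d, f}  B3 = {a, b, d}  B4 = {a, b, c}  B5 = {b, c, g}
Tree: B1–B2, B2–B3, B3–B4, B4–B5

Every bag has size at most 3, so the width is 3 − 1 = 2 and tw(G) ≤ 2. For the lower bound, the 3 vertices {b, c, g} are pairwise adjacent, and any tree decomposition puts a clique entirely inside one bag — forcing width ≥ 2. Therefore the treewidth is 2.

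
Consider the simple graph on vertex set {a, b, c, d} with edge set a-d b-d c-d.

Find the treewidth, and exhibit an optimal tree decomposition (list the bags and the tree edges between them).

Every bag has size at most 2, so the width is 2 − 1 = 1 and tw(G) ≤ 1. Since G has at least one edge (e.g. d–b), it is not an edgeless graph, so tw(G) ≥ 1. The upper and lower bounds meet at 1, so that is the treewidth.

Treewidth 1.
One optimal decomposition is:
Bags: B1 = {b, d}  B2 = {c, d}  B3 = {a, d}
Tree: B1–B2, B1–B3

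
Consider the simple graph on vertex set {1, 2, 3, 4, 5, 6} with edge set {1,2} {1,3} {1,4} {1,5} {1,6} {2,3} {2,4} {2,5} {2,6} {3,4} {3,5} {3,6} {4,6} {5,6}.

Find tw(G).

A width-4 tree decomposition is:
Bags: B1 = {1, 2, 3, 4, 6}  B2 = {1, 2, 3, 5, 6}
Tree: B1–B2
The largest bag has 5 vertices, giving width 4; this decomposition certifies tw(G) ≤ 4. On the other hand G contains the 5-clique {1, 2, 3, 4, 6}. A clique must lie in a single bag of any decomposition, so no decomposition can have width below 4. Combining the bounds, tw(G) = 4.

4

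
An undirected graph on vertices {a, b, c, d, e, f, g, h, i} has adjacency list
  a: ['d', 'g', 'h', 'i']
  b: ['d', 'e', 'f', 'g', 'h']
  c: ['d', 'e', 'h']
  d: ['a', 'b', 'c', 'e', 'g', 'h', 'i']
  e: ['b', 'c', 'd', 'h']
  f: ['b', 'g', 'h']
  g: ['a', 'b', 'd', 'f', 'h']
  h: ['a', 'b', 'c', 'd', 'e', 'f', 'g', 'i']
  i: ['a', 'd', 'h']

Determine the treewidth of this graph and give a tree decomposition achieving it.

Each bag holds 4 vertices, so the decomposition has width 3, which upper-bounds the treewidth. On the other hand G contains the 4-clique {a, d, g, h}. A clique must lie in a single bag of any decomposition, so no decomposition can have width below 3. The upper and lower bounds meet at 3, so that is the treewidth.

Treewidth 3.
Bags: B1 = {b, d, g, h}  B2 = {b, d, e, h}  B3 = {c, d, e, h}  B4 = {a, d, g, h}  B5 = {b, f, g, h}  B6 = {a, d, h, i}
Tree: B1–B2, B2–B3, B1–B4, B1–B5, B4–B6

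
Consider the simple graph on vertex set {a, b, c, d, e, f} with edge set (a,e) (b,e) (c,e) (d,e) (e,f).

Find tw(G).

1

A width-1 tree decomposition is:
Bags: B1 = {d, e}  B2 = {c, e}  B3 = {b, e}  B4 = {a, e}  B5 = {e, f}
Tree: B1–B2, B2–B3, B2–B4, B3–B5
Each bag holds 2 vertices, so the decomposition has width 1, which upper-bounds the treewidth. G has an edge, so its treewidth is at least 1. Therefore the treewidth is 1.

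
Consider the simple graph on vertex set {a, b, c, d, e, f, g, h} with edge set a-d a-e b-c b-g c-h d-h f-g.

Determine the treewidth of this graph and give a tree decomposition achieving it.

Treewidth 1.
One such decomposition:
Bags: B1 = {f, g}  B2 = {b, g}  B3 = {b, c}  B4 = {c, h}  B5 = {d, h}  B6 = {a, d}  B7 = {a, e}
Tree: B1–B2, B2–B3, B3–B4, B4–B5, B5–B6, B6–B7

Every bag has size at most 2, so the width is 2 − 1 = 1 and tw(G) ≤ 1. Any graph with an edge has treewidth ≥ 1, and G has the edge f–g. The upper and lower bounds meet at 1, so that is the treewidth.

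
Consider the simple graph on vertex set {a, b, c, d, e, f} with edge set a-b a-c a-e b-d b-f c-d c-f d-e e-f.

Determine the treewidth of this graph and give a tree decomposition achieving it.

Treewidth 3.
Bags: B1 = {a, b, c, e}  B2 = {b, c, e, f}  B3 = {b, c, d, e}
Tree: B1–B2, B2–B3

Each bag holds 4 vertices, so the decomposition has width 3, which upper-bounds the treewidth. For the lower bound: the 4 vertex sets {a,b}, {e,f}, {c}, {d} are disjoint, each induces a connected subgraph, and every pair is joined by at least one edge of G. Contracting each set to a single vertex therefore yields K_{4} as a minor, and since treewidth is minor-monotone, tw(G) ≥ tw(K_{4}) = 3. Hence tw(G) = 3 exactly.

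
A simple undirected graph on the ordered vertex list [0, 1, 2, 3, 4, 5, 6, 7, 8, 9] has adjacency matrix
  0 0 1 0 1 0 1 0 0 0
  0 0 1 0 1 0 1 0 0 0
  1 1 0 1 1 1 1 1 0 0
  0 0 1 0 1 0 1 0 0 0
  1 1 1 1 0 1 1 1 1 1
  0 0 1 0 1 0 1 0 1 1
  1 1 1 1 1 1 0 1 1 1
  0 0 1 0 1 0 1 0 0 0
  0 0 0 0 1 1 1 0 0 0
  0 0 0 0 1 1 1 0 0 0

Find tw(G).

A width-3 tree decomposition is:
Bags: B1 = {2, 3, 4, 6}  B2 = {2, 4, 5, 6}  B3 = {2, 4, 6, 7}  B4 = {0, 2, 4, 6}  B5 = {4, 5, 6, 8}  B6 = {4, 5, 6, 9}  B7 = {1, 2, 4, 6}
Tree: B1–B2, B2–B3, B1–B4, B2–B5, B2–B6, B1–B7
The largest bag has 4 vertices, giving width 3; this decomposition certifies tw(G) ≤ 3. For the lower bound, the 4 vertices {4, 5, 6, 8} are pairwise adjacent, and any tree decomposition puts a clique entirely inside one bag — forcing width ≥ 3. Hence tw(G) = 3 exactly.

3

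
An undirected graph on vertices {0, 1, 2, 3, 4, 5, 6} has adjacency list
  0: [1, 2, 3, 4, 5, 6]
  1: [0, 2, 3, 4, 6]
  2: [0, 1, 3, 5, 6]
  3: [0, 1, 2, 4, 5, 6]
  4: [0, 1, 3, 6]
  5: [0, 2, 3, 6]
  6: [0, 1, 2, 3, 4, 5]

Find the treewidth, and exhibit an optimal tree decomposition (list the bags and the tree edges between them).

Treewidth 4.
One optimal decomposition is:
Bags: B1 = {0, 1, 2, 3, 6}  B2 = {0, 2, 3, 5, 6}  B3 = {0, 1, 3, 4, 6}
Tree: B1–B2, B1–B3

The largest bag has 5 vertices, giving width 4; this decomposition certifies tw(G) ≤ 4. Conversely, {0, 1, 2, 3, 6} is a clique of size 5, and the vertices of any clique must share a bag in every tree decomposition; so some bag has ≥ 5 vertices and tw(G) ≥ 4. Therefore the treewidth is 4.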